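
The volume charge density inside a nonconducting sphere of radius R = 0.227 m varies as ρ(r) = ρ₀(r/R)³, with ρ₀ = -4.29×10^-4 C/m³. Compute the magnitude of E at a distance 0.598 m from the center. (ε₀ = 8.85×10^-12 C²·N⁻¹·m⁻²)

Use a concentric Gaussian sphere at r = 0.598 m (r > R, all charge enclosed).
Q_enc = 4π ∫₀^R ρ₀(r'/R)^3 r'² dr' = 4πρ₀R³/6 = -1.051×10^-5 C.
By Gauss's law, ∮E·dA = E·4πr² = Q_enc/ε₀.
E = |Q_enc|/(4πε₀r²) = (1.051×10^-5)/(4π·8.85×10^-12·(0.598)²) = 2.64×10^5 N/C.

E ≈ 2.64×10^5 N/C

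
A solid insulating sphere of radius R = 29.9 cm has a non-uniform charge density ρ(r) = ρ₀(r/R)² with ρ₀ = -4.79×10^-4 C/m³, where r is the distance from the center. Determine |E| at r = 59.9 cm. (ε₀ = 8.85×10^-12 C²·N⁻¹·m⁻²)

Take a concentric spherical Gaussian surface of radius r = 59.9 cm (r > R, all charge enclosed).
Q_enc = 4π ∫₀^R ρ₀(r'/R)^2 r'² dr' = 4πρ₀R³/5 = -3.218e-5 C.
Applying ∮E·dA = Q_enc/ε₀ with Φ = E(4πr²):
E = |Q_enc|/(4πε₀r²) = (3.218×10^-5)/(4π·8.85×10^-12·(0.599)²) = 8.06e5 N/C.

|E| = 8.06e5 N/C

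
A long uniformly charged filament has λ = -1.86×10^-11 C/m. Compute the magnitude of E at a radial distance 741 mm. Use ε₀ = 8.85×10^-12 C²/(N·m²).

0.451 N/C

Coaxial Gaussian cylinder, radius r = 741 mm, length L.
Q_enc = λL, so λ_enc = -1.86e-11 C/m.
By Gauss's law (flux through the curved wall only), E·2πrL = λ_enc L/ε₀.
E = |λ_enc|/(2πε₀r) = (1.86e-11)/(2π·8.85×10^-12·0.741) = 0.451 N/C.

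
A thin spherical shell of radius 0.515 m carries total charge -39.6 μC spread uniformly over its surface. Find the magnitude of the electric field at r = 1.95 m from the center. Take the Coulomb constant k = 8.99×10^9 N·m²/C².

9.36×10^4 N/C

Use a concentric Gaussian sphere at r = 1.95 m (r > 0.515 m).
The entire shell is enclosed: Q_enc = -3.96×10^-5 C.
Applying ∮E·dA = Q_enc/ε₀ with Φ = E(4πr²):
E = k|Q_enc|/r² = (8.99×10^9)(3.96×10^-5)/(1.95)² = 9.36×10^4 N/C.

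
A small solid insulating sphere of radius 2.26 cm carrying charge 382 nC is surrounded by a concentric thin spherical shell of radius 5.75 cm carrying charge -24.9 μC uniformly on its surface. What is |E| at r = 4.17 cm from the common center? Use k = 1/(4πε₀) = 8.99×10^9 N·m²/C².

Use a concentric Gaussian sphere at r = 4.17 cm (between the bodies, 2.26 cm < r < 5.75 cm).
Only the inner charge is enclosed; the outer shell contributes nothing inside itself. Q_enc = 382 nC = 3.82×10^-7 C.
Since E is radial and uniform over the Gaussian sphere, Φ = E·4πr² = Q_enc/ε₀.
E = k|Q_enc|/r² = (8.99×10^9)(3.82e-7)/(0.0417)² = 1.97×10^6 N/C.

|E| ≈ 1.97×10^6 N/C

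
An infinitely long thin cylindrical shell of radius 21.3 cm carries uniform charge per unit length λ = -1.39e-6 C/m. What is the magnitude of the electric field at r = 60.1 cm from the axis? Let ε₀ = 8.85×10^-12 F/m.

By cylindrical symmetry E is radial; use a coaxial Gaussian cylinder of radius 60.1 cm and length L (r > 21.3 cm).
The full line charge is enclosed: λ_enc = -1.39×10^-6 C/m.
By Gauss's law (flux through the curved wall only), E·2πrL = λ_enc L/ε₀.
E = |λ_enc|/(2πε₀r) = (1.39×10^-6)/(2π·8.85×10^-12·0.601) = 4.16×10^4 N/C.

|E| = 4.16×10^4 N/C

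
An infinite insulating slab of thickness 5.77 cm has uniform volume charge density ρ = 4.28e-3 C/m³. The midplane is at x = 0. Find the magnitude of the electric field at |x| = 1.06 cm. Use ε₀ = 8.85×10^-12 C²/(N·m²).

E = 5.13e6 N/C

By symmetry E is perpendicular to the slab. A Gaussian pillbox from −1.06 cm to +1.06 cm (face area A) lies entirely within the slab.
Q_enc = ρ·(2x)·A and flux = 2EA, so 2EA = 2ρxA/ε₀ ⇒ E = |ρ|x/ε₀.
E = (4.28×10^-3)(0.0106)/(8.85×10^-12) = 5.13×10^6 N/C.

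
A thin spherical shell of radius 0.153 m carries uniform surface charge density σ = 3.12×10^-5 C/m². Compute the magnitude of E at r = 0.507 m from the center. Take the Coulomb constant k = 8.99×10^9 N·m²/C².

E = 3.21×10^5 N/C

Use a concentric Gaussian sphere at r = 0.507 m (r > 0.153 m).
The entire shell is enclosed: Q_enc = σ·4πR² = (3.12e-5)·4π·(0.153)² = 9.178×10^-6 C.
Since E is radial and uniform over the Gaussian sphere, Φ = E·4πr² = Q_enc/ε₀.
E = k|Q_enc|/r² = (8.99×10^9)(9.178×10^-6)/(0.507)² = 3.21×10^5 N/C.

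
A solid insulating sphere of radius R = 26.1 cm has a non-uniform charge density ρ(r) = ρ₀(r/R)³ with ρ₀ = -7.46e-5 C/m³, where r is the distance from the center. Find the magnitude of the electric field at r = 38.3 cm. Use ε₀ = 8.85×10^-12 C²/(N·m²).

1.70×10^5 V/m

Symmetry ⇒ E = E(r) r̂. Gaussian sphere of radius r = 38.3 cm (r > R, all charge enclosed).
Q_enc = 4π ∫₀^R ρ₀(r'/R)^3 r'² dr' = 4πρ₀R³/6 = -2.778×10^-6 C.
By Gauss's law, ∮E·dA = E·4πr² = Q_enc/ε₀.
E = |Q_enc|/(4πε₀r²) = (2.778×10^-6)/(4π·8.85×10^-12·(0.383)²) = 1.70×10^5 N/C.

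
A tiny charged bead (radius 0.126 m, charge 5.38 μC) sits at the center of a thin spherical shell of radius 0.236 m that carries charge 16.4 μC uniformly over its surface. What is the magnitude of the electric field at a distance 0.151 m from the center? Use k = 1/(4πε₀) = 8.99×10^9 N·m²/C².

E ≈ 2.12×10^6 N/C

Use a concentric Gaussian sphere at r = 0.151 m (between the bodies, 0.126 m < r < 0.236 m).
Only the inner charge is enclosed; the outer shell contributes nothing inside itself. Q_enc = 5.38 μC = 5.38×10^-6 C.
Since E is radial and uniform over the Gaussian sphere, Φ = E·4πr² = Q_enc/ε₀.
E = k|Q_enc|/r² = (8.99×10^9)(5.38×10^-6)/(0.151)² = 2.12e6 N/C.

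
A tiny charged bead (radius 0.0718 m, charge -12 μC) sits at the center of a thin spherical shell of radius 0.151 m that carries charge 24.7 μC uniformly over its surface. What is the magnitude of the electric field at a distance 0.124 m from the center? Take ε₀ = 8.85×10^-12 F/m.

By spherical symmetry E is radial; choose a Gaussian sphere of radius r = 0.124 m (between the bodies, 0.0718 m < r < 0.151 m).
Only the inner charge is enclosed; the outer shell contributes nothing inside itself. Q_enc = -12 μC = -1.20×10^-5 C.
Applying ∮E·dA = Q_enc/ε₀ with Φ = E(4πr²):
E = |Q_enc|/(4πε₀r²) = (1.20×10^-5)/(4π·8.85×10^-12·(0.124)²) = 7.02×10^6 N/C.

7.02×10^6 V/m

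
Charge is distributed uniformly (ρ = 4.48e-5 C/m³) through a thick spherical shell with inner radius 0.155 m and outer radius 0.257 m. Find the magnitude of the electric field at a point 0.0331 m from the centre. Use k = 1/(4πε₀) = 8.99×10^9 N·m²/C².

Take a concentric spherical Gaussian surface of radius r = 0.0331 m (r < 0.155 m, inside the empty cavity).
Q_enc = 0 (all charge lies at larger r); Gauss's law gives E = 0.

E = 0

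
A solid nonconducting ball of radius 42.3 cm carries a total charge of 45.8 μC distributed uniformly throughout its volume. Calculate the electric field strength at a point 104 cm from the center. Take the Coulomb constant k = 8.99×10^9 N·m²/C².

|E| = 3.81×10^5 V/m

Use a concentric Gaussian sphere at r = 104 cm (r > R, so the entire charge is enclosed).
Q_enc = 45.8 μC = 4.58×10^-5 C.
By Gauss's law, ∮E·dA = E·4πr² = Q_enc/ε₀.
E = k|Q_enc|/r² = (8.99×10^9)(4.58×10^-5)/(1.04)² = 3.81×10^5 N/C.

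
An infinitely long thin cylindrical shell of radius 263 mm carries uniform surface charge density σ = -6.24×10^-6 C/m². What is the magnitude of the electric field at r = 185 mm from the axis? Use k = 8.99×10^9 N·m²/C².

|E| = 0 N/C

Choose a coaxial cylinder of radius r = 185 mm (arbitrary length L) as the Gaussian surface (r < 263 mm, inside the shell).
All the surface charge lies outside this cylinder: Q_enc = 0, hence E = 0.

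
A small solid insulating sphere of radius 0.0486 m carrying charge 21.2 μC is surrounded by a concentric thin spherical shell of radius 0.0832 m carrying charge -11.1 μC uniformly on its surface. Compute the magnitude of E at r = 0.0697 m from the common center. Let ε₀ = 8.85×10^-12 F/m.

By spherical symmetry E is radial; choose a Gaussian sphere of radius r = 0.0697 m (between the bodies, 0.0486 m < r < 0.0832 m).
The shell at 0.0832 m lies outside the Gaussian surface, so Q_enc = 21.2 μC = 2.12e-5 C.
By Gauss's law, ∮E·dA = E·4πr² = Q_enc/ε₀.
E = |Q_enc|/(4πε₀r²) = (2.12×10^-5)/(4π·8.85×10^-12·(0.0697)²) = 3.92×10^7 N/C.

|E| = 3.92e7 N/C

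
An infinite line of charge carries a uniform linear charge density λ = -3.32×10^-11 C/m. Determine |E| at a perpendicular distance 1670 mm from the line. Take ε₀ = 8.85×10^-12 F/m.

Choose a coaxial cylinder of radius r = 1670 mm (arbitrary length L) as the Gaussian surface.
Q_enc = λL, so λ_enc = -3.32e-11 C/m.
Since E is radial and uniform over the curved surface, Φ = E·2πrL = Q_enc/ε₀ = λ_enc L/ε₀.
E = |λ_enc|/(2πε₀r) = (3.32×10^-11)/(2π·8.85×10^-12·1.67) = 0.358 N/C.

|E| = 0.358 N/C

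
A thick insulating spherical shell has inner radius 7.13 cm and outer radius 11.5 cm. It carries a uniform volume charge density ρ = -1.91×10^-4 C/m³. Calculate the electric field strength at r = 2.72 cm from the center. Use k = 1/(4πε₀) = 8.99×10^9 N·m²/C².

Use a concentric Gaussian sphere at r = 2.72 cm (r < 7.13 cm, inside the empty cavity).
Q_enc = 0 (all charge lies at larger r); Gauss's law gives E = 0.

E = 0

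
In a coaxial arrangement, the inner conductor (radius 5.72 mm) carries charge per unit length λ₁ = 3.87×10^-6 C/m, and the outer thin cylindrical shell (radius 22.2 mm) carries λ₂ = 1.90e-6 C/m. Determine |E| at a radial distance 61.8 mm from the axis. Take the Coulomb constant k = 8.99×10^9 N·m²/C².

By cylindrical symmetry E is radial; use a coaxial Gaussian cylinder of radius 61.8 mm and length L (r > 22.2 mm, enclosing both).
λ_enc = λ₁ + λ₂ = (3.87×10^-6) + (1.90×10^-6) = 5.77e-6 C/m.
By Gauss's law (flux through the curved wall only), E·2πrL = λ_enc L/ε₀.
E = 2k|λ_enc|/r = 2(8.99×10^9)(5.77e-6)/(0.0618) = 1.68×10^6 N/C.

|E| ≈ 1.68×10^6 V/m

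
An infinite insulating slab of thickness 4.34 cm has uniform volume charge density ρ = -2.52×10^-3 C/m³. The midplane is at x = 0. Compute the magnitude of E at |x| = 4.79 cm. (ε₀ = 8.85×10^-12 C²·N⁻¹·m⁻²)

E ≈ 6.18×10^6 N/C

The point |x| = 4.79 cm lies outside the slab (half-thickness 0.0217 m). A symmetric pillbox spanning the full slab encloses Q_enc = ρ·d·A.
Flux = 2EA ⇒ E = |ρ|d/(2ε₀), independent of distance outside.
E = (2.52×10^-3)(0.0434)/(2·8.85×10^-12) = 6.18×10^6 N/C.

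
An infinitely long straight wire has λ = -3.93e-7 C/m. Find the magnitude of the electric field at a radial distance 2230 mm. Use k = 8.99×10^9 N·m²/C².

|E| = 3.17×10^3 N/C

Coaxial Gaussian cylinder, radius r = 2230 mm, length L.
Q_enc = λL, so λ_enc = -3.93e-7 C/m.
By Gauss's law (flux through the curved wall only), E·2πrL = λ_enc L/ε₀.
E = 2k|λ_enc|/r = 2(8.99×10^9)(3.93×10^-7)/(2.23) = 3.17e3 N/C.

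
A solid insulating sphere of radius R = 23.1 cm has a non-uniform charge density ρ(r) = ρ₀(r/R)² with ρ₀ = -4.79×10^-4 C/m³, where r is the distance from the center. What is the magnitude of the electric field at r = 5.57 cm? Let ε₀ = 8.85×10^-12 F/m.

Use a concentric Gaussian sphere at r = 5.57 cm (r < R).
Q_enc = ∫₀^r ρ(r')·4πr'² dr' = (4πρ₀/R²) ∫₀^r r'^4 dr' = 4πρ₀ r^5/(5·R²) = -1.21e-8 C.
Gauss's law: E·4πr² = Q_enc/ε₀.
E = |Q_enc|/(4πε₀r²) = (1.21×10^-8)/(4π·8.85×10^-12·(0.0557)²) = 3.51×10^4 N/C.

|E| ≈ 3.51×10^4 N/C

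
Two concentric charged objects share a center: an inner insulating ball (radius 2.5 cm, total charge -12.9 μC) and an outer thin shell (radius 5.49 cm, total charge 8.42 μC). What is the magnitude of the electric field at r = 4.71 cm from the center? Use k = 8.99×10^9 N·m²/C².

Use a concentric Gaussian sphere at r = 4.71 cm (between the bodies, 2.5 cm < r < 5.49 cm).
The shell at 5.49 cm lies outside the Gaussian surface, so Q_enc = -12.9 μC = -1.29×10^-5 C.
Since E is radial and uniform over the Gaussian sphere, Φ = E·4πr² = Q_enc/ε₀.
E = k|Q_enc|/r² = (8.99×10^9)(1.29e-5)/(0.0471)² = 5.23×10^7 N/C.

|E| ≈ 5.23×10^7 N/C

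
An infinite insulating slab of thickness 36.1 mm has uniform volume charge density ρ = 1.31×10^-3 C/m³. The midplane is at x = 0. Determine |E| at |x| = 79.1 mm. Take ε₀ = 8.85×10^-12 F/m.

|E| ≈ 2.67×10^6 N/C

The point |x| = 79.1 mm lies outside the slab (half-thickness 0.01805 m). A symmetric pillbox spanning the full slab encloses Q_enc = ρ·d·A.
Flux = 2EA ⇒ E = |ρ|d/(2ε₀), independent of distance outside.
E = (1.31×10^-3)(0.0361)/(2·8.85×10^-12) = 2.67e6 N/C.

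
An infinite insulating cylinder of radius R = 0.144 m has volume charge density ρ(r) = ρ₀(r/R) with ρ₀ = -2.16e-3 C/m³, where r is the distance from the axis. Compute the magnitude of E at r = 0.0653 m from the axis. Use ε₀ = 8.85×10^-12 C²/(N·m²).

Take a coaxial cylindrical Gaussian surface of radius r = 0.0653 m and length L (r < R).
Integrating ρ over the cross-section to radius r: λ_enc = (2πρ₀/R) ∫₀^r r'^2 dr' = 2πρ₀ r^3/(3·R) = -8.748×10^-6 C/m.
Applying ∮E·dA = Q_enc/ε₀ with the end caps contributing no flux:
E = |λ_enc|/(2πε₀r) = (8.748×10^-6)/(2π·8.85×10^-12·0.0653) = 2.41×10^6 N/C.

2.41×10^6 V/m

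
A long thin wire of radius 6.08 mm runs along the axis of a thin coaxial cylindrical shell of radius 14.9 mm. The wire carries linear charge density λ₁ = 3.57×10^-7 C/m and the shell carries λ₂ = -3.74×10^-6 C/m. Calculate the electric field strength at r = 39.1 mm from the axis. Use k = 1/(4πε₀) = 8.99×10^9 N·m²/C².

Coaxial Gaussian cylinder, radius r = 39.1 mm, length L (r > 14.9 mm, enclosing both).
λ_enc = λ₁ + λ₂ = (3.57×10^-7) + (-3.74×10^-6) = -3.383×10^-6 C/m.
By Gauss's law (flux through the curved wall only), E·2πrL = λ_enc L/ε₀.
E = 2k|λ_enc|/r = 2(8.99×10^9)(3.383e-6)/(0.0391) = 1.56×10^6 N/C.

E = 1.56×10^6 N/C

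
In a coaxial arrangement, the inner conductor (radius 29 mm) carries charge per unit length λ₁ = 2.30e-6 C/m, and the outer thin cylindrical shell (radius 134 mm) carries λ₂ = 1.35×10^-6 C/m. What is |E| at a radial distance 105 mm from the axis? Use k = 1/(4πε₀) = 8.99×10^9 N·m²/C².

E = 3.94×10^5 V/m

Choose a coaxial cylinder of radius r = 105 mm (arbitrary length L) as the Gaussian surface (between the conductors, 29 mm < r < 134 mm).
Only the inner wire is enclosed; the outer shell contributes nothing inside itself. λ_enc = λ₁ = 2.30e-6 C/m.
Gauss's law: E·2πrL = λ_enc L/ε₀.
E = 2k|λ_enc|/r = 2(8.99×10^9)(2.30e-6)/(0.105) = 3.94×10^5 N/C.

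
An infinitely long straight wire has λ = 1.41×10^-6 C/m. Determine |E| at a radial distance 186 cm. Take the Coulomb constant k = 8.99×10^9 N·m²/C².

Choose a coaxial cylinder of radius r = 186 cm (arbitrary length L) as the Gaussian surface.
Q_enc = λL, so λ_enc = 1.41e-6 C/m.
Gauss's law: E·2πrL = λ_enc L/ε₀.
E = 2k|λ_enc|/r = 2(8.99×10^9)(1.41×10^-6)/(1.86) = 1.36e4 N/C.

|E| = 1.36e4 V/m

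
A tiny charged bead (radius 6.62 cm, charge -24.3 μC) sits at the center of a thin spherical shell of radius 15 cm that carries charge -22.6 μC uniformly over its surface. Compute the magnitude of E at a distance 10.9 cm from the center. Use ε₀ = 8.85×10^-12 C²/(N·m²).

By spherical symmetry E is radial; choose a Gaussian sphere of radius r = 10.9 cm (between the bodies, 6.62 cm < r < 15 cm).
The shell at 15 cm lies outside the Gaussian surface, so Q_enc = -24.3 μC = -2.43e-5 C.
By Gauss's law, ∮E·dA = E·4πr² = Q_enc/ε₀.
E = |Q_enc|/(4πε₀r²) = (2.43e-5)/(4π·8.85×10^-12·(0.109)²) = 1.84×10^7 N/C.

E = 1.84e7 N/C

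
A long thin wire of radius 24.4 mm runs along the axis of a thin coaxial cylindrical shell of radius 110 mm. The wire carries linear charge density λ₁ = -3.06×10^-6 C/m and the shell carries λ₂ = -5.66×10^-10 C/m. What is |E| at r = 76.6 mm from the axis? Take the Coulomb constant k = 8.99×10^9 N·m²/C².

|E| = 7.18×10^5 V/m

Take a coaxial cylindrical Gaussian surface of radius r = 76.6 mm and length L (between the conductors, 24.4 mm < r < 110 mm).
Only the inner wire is enclosed; the outer shell contributes nothing inside itself. λ_enc = λ₁ = -3.06e-6 C/m.
Gauss's law: E·2πrL = λ_enc L/ε₀.
E = 2k|λ_enc|/r = 2(8.99×10^9)(3.06e-6)/(0.0766) = 7.18×10^5 N/C.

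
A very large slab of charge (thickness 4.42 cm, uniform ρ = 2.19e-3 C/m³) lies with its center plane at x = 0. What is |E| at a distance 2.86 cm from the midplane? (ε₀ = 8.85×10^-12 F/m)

|E| ≈ 5.47×10^6 V/m

The point |x| = 2.86 cm lies outside the slab (half-thickness 0.0221 m). A symmetric pillbox spanning the full slab encloses Q_enc = ρ·d·A.
Flux = 2EA ⇒ E = |ρ|d/(2ε₀), independent of distance outside.
E = (2.19×10^-3)(0.0442)/(2·8.85×10^-12) = 5.47e6 N/C.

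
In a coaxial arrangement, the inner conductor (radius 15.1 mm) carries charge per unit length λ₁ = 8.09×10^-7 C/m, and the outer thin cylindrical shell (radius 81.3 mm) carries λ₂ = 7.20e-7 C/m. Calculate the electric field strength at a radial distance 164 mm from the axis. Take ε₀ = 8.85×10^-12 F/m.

E = 1.68e5 N/C

By cylindrical symmetry E is radial; use a coaxial Gaussian cylinder of radius 164 mm and length L (r > 81.3 mm, enclosing both).
λ_enc = λ₁ + λ₂ = (8.09×10^-7) + (7.20×10^-7) = 1.529×10^-6 C/m.
Applying ∮E·dA = Q_enc/ε₀ with the end caps contributing no flux:
E = |λ_enc|/(2πε₀r) = (1.529×10^-6)/(2π·8.85×10^-12·0.164) = 1.68×10^5 N/C.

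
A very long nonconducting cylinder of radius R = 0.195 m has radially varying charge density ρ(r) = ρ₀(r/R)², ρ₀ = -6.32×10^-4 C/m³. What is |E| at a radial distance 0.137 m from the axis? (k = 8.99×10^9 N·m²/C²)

1.21e6 N/C

Take a coaxial cylindrical Gaussian surface of radius r = 0.137 m and length L (r < R).
Integrating ρ over the cross-section to radius r: λ_enc = (2πρ₀/R²) ∫₀^r r'^3 dr' = 2πρ₀ r^4/(4·R²) = -9.197×10^-6 C/m.
Since E is radial and uniform over the curved surface, Φ = E·2πrL = Q_enc/ε₀ = λ_enc L/ε₀.
E = 2k|λ_enc|/r = 2(8.99×10^9)(9.197e-6)/(0.137) = 1.21e6 N/C.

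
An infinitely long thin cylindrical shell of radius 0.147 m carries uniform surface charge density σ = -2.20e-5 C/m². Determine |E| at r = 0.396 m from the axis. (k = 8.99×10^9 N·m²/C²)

By cylindrical symmetry E is radial; use a coaxial Gaussian cylinder of radius 0.396 m and length L (r > 0.147 m).
The whole shell is enclosed: λ_enc = σ·2πR = (-2.20×10^-5)·2π·(0.147) = -2.032×10^-5 C/m.
Since E is radial and uniform over the curved surface, Φ = E·2πrL = Q_enc/ε₀ = λ_enc L/ε₀.
E = 2k|λ_enc|/r = 2(8.99×10^9)(2.032×10^-5)/(0.396) = 9.23×10^5 N/C.

|E| = 9.23×10^5 N/C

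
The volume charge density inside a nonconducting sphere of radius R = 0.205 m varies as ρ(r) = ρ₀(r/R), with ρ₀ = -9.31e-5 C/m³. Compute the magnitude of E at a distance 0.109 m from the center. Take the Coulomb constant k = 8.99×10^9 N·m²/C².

E ≈ 1.52e5 N/C

Take a concentric spherical Gaussian surface of radius r = 0.109 m (r < R).
Integrate the density: Q_enc = 4π ∫₀^r ρ₀(r'/R)^1 r'² dr' = 4πρ₀ r^4/(4·R) = -2.014e-7 C.
Applying ∮E·dA = Q_enc/ε₀ with Φ = E(4πr²):
E = k|Q_enc|/r² = (8.99×10^9)(2.014×10^-7)/(0.109)² = 1.52×10^5 N/C.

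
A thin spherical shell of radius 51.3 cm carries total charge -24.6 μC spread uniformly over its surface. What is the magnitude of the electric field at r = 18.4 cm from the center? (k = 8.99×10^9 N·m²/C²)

Symmetry ⇒ E = E(r) r̂. Gaussian sphere of radius r = 18.4 cm (inside the shell, r < 51.3 cm).
No charge lies within this surface, so Q_enc = 0 and Gauss's law gives E·4πr² = 0 ⇒ E = 0.

E = 0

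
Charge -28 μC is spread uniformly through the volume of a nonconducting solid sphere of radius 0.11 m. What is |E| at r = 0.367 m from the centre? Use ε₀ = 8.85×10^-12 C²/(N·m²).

|E| = 1.87×10^6 N/C

Take a concentric spherical Gaussian surface of radius r = 0.367 m (r > R, so the entire charge is enclosed).
Q_enc = -28 μC = -2.80×10^-5 C.
Gauss's law: E·4πr² = Q_enc/ε₀.
E = |Q_enc|/(4πε₀r²) = (2.80×10^-5)/(4π·8.85×10^-12·(0.367)²) = 1.87×10^6 N/C.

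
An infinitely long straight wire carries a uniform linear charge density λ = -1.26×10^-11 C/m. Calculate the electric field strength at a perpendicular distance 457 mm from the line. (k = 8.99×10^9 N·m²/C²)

|E| = 0.496 N/C

Take a coaxial cylindrical Gaussian surface of radius r = 457 mm and length L.
Q_enc = λL, so λ_enc = -1.26×10^-11 C/m.
Since E is radial and uniform over the curved surface, Φ = E·2πrL = Q_enc/ε₀ = λ_enc L/ε₀.
E = 2k|λ_enc|/r = 2(8.99×10^9)(1.26e-11)/(0.457) = 0.496 N/C.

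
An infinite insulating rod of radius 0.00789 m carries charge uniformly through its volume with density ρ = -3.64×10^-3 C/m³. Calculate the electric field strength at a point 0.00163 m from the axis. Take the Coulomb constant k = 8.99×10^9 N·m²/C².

Choose a coaxial cylinder of radius r = 0.00163 m (arbitrary length L) as the Gaussian surface (r < R).
Enclosed charge per unit length: λ_enc = ρ·πr² = (-3.64×10^-3)π(0.00163)² = -3.038×10^-8 C/m.
Applying ∮E·dA = Q_enc/ε₀ with the end caps contributing no flux:
E = 2k|λ_enc|/r = 2(8.99×10^9)(3.038×10^-8)/(0.00163) = 3.35×10^5 N/C.

|E| ≈ 3.35×10^5 N/C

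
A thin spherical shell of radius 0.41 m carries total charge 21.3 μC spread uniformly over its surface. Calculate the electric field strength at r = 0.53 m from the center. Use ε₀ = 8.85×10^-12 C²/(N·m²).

Symmetry ⇒ E = E(r) r̂. Gaussian sphere of radius r = 0.53 m (r > 0.41 m).
The entire shell is enclosed: Q_enc = 2.13×10^-5 C.
By Gauss's law, ∮E·dA = E·4πr² = Q_enc/ε₀.
E = |Q_enc|/(4πε₀r²) = (2.13×10^-5)/(4π·8.85×10^-12·(0.53)²) = 6.82e5 N/C.

6.82×10^5 V/m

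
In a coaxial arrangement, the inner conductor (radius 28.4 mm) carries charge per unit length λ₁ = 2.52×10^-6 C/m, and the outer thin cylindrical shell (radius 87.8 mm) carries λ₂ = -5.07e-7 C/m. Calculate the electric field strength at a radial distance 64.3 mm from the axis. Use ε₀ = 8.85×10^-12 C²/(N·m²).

|E| ≈ 7.05×10^5 V/m

By cylindrical symmetry E is radial; use a coaxial Gaussian cylinder of radius 64.3 mm and length L (between the conductors, 28.4 mm < r < 87.8 mm).
The shell at 87.8 mm lies outside the Gaussian surface, so λ_enc = λ₁ = 2.52×10^-6 C/m.
Gauss's law: E·2πrL = λ_enc L/ε₀.
E = |λ_enc|/(2πε₀r) = (2.52×10^-6)/(2π·8.85×10^-12·0.0643) = 7.05×10^5 N/C.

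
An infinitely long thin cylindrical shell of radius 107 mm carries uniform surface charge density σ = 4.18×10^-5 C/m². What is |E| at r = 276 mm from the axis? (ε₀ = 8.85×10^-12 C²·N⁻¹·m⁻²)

E = 1.83e6 N/C

Take a coaxial cylindrical Gaussian surface of radius r = 276 mm and length L (r > 107 mm).
The whole shell is enclosed: λ_enc = σ·2πR = (4.18×10^-5)·2π·(0.107) = 2.81×10^-5 C/m.
Gauss's law: E·2πrL = λ_enc L/ε₀.
E = |λ_enc|/(2πε₀r) = (2.81×10^-5)/(2π·8.85×10^-12·0.276) = 1.83×10^6 N/C.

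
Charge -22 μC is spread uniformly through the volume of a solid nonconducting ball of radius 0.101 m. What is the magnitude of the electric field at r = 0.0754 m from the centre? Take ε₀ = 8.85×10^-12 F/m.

By spherical symmetry E is radial; choose a Gaussian sphere of radius r = 0.0754 m (r < R).
For a uniform sphere the enclosed fraction is (r/R)³, so Q_enc = (-22 μC)(0.0754/0.101)³ = -9.153×10^-6 C.
By Gauss's law, ∮E·dA = E·4πr² = Q_enc/ε₀.
E = |Q_enc|/(4πε₀r²) = (9.153×10^-6)/(4π·8.85×10^-12·(0.0754)²) = 1.45×10^7 N/C.

E ≈ 1.45×10^7 N/C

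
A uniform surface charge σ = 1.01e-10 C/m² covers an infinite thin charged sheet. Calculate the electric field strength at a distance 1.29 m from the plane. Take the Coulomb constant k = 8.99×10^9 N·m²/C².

Choose a cylindrical pillbox piercing the sheet, end faces (area A) parallel to it.
Flux Φ = 2EA and Q_enc = σA, so 2EA = σA/ε₀ ⇒ E = |σ|/(2ε₀), independent of distance.
E = 2πk|σ| = 2π(8.99×10^9)(1.01e-10) = 5.71 N/C.

E ≈ 5.71 N/C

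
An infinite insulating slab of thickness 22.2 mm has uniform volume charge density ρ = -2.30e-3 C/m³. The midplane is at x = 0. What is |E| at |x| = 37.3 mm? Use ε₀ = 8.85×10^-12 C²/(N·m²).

The point |x| = 37.3 mm lies outside the slab (half-thickness 0.0111 m). A symmetric pillbox spanning the full slab encloses Q_enc = ρ·d·A.
Flux = 2EA ⇒ E = |ρ|d/(2ε₀), independent of distance outside.
E = (2.30×10^-3)(0.0222)/(2·8.85×10^-12) = 2.88×10^6 N/C.

E ≈ 2.88×10^6 N/C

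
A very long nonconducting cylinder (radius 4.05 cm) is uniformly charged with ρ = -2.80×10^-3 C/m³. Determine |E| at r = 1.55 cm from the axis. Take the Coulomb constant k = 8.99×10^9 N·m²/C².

E ≈ 2.45×10^6 V/m

Choose a coaxial cylinder of radius r = 1.55 cm (arbitrary length L) as the Gaussian surface (r < R).
Charge inside radius r per length L is ρ·πr²·L, so λ_enc = ρπr² = -2.113×10^-6 C/m.
Applying ∮E·dA = Q_enc/ε₀ with the end caps contributing no flux:
E = 2k|λ_enc|/r = 2(8.99×10^9)(2.113×10^-6)/(0.0155) = 2.45e6 N/C.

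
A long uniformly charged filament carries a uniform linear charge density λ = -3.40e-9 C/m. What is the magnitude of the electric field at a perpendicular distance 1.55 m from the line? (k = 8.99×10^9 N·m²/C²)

By cylindrical symmetry E is radial; use a coaxial Gaussian cylinder of radius 1.55 m and length L.
Q_enc = λL, so λ_enc = -3.40×10^-9 C/m.
Since E is radial and uniform over the curved surface, Φ = E·2πrL = Q_enc/ε₀ = λ_enc L/ε₀.
E = 2k|λ_enc|/r = 2(8.99×10^9)(3.40×10^-9)/(1.55) = 39.4 N/C.

|E| ≈ 39.4 N/C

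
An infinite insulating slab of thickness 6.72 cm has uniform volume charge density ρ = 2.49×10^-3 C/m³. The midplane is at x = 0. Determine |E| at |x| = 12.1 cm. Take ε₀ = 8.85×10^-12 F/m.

|E| ≈ 9.45e6 V/m

The point |x| = 12.1 cm lies outside the slab (half-thickness 0.0336 m). A symmetric pillbox spanning the full slab encloses Q_enc = ρ·d·A.
Flux = 2EA ⇒ E = |ρ|d/(2ε₀), independent of distance outside.
E = (2.49e-3)(0.0672)/(2·8.85×10^-12) = 9.45×10^6 N/C.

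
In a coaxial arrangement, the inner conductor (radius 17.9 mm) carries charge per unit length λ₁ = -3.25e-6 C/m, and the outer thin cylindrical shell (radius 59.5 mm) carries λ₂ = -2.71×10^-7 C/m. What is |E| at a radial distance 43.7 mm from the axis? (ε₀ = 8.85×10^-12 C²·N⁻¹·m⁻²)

Take a coaxial cylindrical Gaussian surface of radius r = 43.7 mm and length L (between the conductors, 17.9 mm < r < 59.5 mm).
Only the inner wire is enclosed; the outer shell contributes nothing inside itself. λ_enc = λ₁ = -3.25×10^-6 C/m.
Gauss's law: E·2πrL = λ_enc L/ε₀.
E = |λ_enc|/(2πε₀r) = (3.25×10^-6)/(2π·8.85×10^-12·0.0437) = 1.34×10^6 N/C.

1.34×10^6 V/m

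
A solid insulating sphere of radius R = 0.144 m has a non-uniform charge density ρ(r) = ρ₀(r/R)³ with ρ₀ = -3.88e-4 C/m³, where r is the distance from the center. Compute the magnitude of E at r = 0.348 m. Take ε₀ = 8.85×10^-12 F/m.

E = 1.80×10^5 N/C

By spherical symmetry E is radial; choose a Gaussian sphere of radius r = 0.348 m (r > R, all charge enclosed).
Q_enc = 4π ∫₀^R ρ₀(r'/R)^3 r'² dr' = 4πρ₀R³/6 = -2.426×10^-6 C.
By Gauss's law, ∮E·dA = E·4πr² = Q_enc/ε₀.
E = |Q_enc|/(4πε₀r²) = (2.426×10^-6)/(4π·8.85×10^-12·(0.348)²) = 1.80e5 N/C.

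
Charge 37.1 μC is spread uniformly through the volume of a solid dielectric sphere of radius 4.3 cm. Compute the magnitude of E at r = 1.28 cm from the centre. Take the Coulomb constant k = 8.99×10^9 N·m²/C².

E = 5.37e7 V/m

Take a concentric spherical Gaussian surface of radius r = 1.28 cm (r < R).
For a uniform sphere the enclosed fraction is (r/R)³, so Q_enc = (37.1 μC)(0.0128/0.043)³ = 9.786e-7 C.
Since E is radial and uniform over the Gaussian sphere, Φ = E·4πr² = Q_enc/ε₀.
E = k|Q_enc|/r² = (8.99×10^9)(9.786×10^-7)/(0.0128)² = 5.37e7 N/C.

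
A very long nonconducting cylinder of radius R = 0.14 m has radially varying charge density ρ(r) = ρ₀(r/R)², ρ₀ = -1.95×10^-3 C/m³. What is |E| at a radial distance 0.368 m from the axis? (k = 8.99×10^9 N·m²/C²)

2.93×10^6 N/C

Choose a coaxial cylinder of radius r = 0.368 m (arbitrary length L) as the Gaussian surface (r > R, full charge per length enclosed).
λ_enc = 2π ∫₀^R ρ₀(r'/R)^2 r' dr' = 2πρ₀R²/4 = -6.004e-5 C/m.
Since E is radial and uniform over the curved surface, Φ = E·2πrL = Q_enc/ε₀ = λ_enc L/ε₀.
E = 2k|λ_enc|/r = 2(8.99×10^9)(6.004e-5)/(0.368) = 2.93×10^6 N/C.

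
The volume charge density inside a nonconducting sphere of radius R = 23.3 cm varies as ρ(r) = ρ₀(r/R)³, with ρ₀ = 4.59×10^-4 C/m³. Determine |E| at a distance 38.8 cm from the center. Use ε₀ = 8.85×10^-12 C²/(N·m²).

Use a concentric Gaussian sphere at r = 38.8 cm (r > R, all charge enclosed).
Q_enc = 4π ∫₀^R ρ₀(r'/R)^3 r'² dr' = 4πρ₀R³/6 = 1.216×10^-5 C.
By Gauss's law, ∮E·dA = E·4πr² = Q_enc/ε₀.
E = |Q_enc|/(4πε₀r²) = (1.216×10^-5)/(4π·8.85×10^-12·(0.388)²) = 7.26×10^5 N/C.

7.26×10^5 N/C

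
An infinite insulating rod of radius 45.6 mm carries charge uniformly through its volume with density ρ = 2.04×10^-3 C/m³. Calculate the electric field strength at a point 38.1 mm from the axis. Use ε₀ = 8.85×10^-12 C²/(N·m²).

By cylindrical symmetry E is radial; use a coaxial Gaussian cylinder of radius 38.1 mm and length L (r < R).
Enclosed charge per unit length: λ_enc = ρ·πr² = (2.04×10^-3)π(0.0381)² = 9.303×10^-6 C/m.
Gauss's law: E·2πrL = λ_enc L/ε₀.
E = |λ_enc|/(2πε₀r) = (9.303×10^-6)/(2π·8.85×10^-12·0.0381) = 4.39e6 N/C.

E = 4.39e6 N/C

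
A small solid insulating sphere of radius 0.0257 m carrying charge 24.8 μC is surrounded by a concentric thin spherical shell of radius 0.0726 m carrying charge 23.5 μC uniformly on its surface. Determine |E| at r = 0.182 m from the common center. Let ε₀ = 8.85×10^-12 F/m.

|E| = 1.31e7 N/C

Use a concentric Gaussian sphere at r = 0.182 m (r > 0.0726 m, enclosing both).
Q_enc = (24.8 μC) + (23.5 μC) = 4.83×10^-5 C.
Since E is radial and uniform over the Gaussian sphere, Φ = E·4πr² = Q_enc/ε₀.
E = |Q_enc|/(4πε₀r²) = (4.83×10^-5)/(4π·8.85×10^-12·(0.182)²) = 1.31e7 N/C.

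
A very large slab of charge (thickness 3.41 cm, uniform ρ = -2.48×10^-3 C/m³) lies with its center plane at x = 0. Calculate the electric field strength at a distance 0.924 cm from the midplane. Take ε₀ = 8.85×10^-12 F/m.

2.59e6 V/m

By symmetry E is perpendicular to the slab. A Gaussian pillbox from −0.924 cm to +0.924 cm (face area A) lies entirely within the slab.
Q_enc = ρ·(2x)·A and flux = 2EA, so 2EA = 2ρxA/ε₀ ⇒ E = |ρ|x/ε₀.
E = (2.48×10^-3)(0.00924)/(8.85×10^-12) = 2.59×10^6 N/C.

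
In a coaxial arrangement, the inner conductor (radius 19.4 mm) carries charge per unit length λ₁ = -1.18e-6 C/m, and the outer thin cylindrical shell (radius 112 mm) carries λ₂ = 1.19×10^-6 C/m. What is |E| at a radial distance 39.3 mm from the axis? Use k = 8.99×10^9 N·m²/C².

|E| ≈ 5.40×10^5 N/C

Take a coaxial cylindrical Gaussian surface of radius r = 39.3 mm and length L (between the conductors, 19.4 mm < r < 112 mm).
The shell at 112 mm lies outside the Gaussian surface, so λ_enc = λ₁ = -1.18×10^-6 C/m.
By Gauss's law (flux through the curved wall only), E·2πrL = λ_enc L/ε₀.
E = 2k|λ_enc|/r = 2(8.99×10^9)(1.18×10^-6)/(0.0393) = 5.40×10^5 N/C.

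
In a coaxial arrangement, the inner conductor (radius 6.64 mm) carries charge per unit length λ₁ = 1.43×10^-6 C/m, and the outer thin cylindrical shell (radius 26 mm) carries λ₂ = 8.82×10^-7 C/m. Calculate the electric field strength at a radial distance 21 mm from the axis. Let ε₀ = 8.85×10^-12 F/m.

E ≈ 1.22×10^6 V/m

By cylindrical symmetry E is radial; use a coaxial Gaussian cylinder of radius 21 mm and length L (between the conductors, 6.64 mm < r < 26 mm).
Only the inner wire is enclosed; the outer shell contributes nothing inside itself. λ_enc = λ₁ = 1.43×10^-6 C/m.
Gauss's law: E·2πrL = λ_enc L/ε₀.
E = |λ_enc|/(2πε₀r) = (1.43e-6)/(2π·8.85×10^-12·0.021) = 1.22×10^6 N/C.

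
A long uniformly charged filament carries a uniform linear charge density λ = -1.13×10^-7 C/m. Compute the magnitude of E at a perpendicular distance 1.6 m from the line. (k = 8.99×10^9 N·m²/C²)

By cylindrical symmetry E is radial; use a coaxial Gaussian cylinder of radius 1.6 m and length L.
Q_enc = λL, so λ_enc = -1.13×10^-7 C/m.
By Gauss's law (flux through the curved wall only), E·2πrL = λ_enc L/ε₀.
E = 2k|λ_enc|/r = 2(8.99×10^9)(1.13×10^-7)/(1.6) = 1.27e3 N/C.

|E| ≈ 1.27×10^3 N/C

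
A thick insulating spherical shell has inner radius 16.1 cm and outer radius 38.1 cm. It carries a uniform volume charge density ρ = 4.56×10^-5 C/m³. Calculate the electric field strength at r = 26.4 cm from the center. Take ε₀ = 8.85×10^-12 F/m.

|E| ≈ 3.51e5 N/C

Symmetry ⇒ E = E(r) r̂. Gaussian sphere of radius r = 26.4 cm (within the shell material, 16.1 cm < r < 38.1 cm).
Only the shell between 16.1 cm and r is enclosed: Q_enc = ρ·(4π/3)(r³ − a³) = (4.56e-5)·(4π/3)·((0.264)³ − (0.161)³) = 2.717×10^-6 C.
By Gauss's law, ∮E·dA = E·4πr² = Q_enc/ε₀.
E = |Q_enc|/(4πε₀r²) = (2.717×10^-6)/(4π·8.85×10^-12·(0.264)²) = 3.51e5 N/C.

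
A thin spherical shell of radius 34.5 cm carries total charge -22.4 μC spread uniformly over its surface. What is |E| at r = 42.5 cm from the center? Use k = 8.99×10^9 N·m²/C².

By spherical symmetry E is radial; choose a Gaussian sphere of radius r = 42.5 cm (r > 34.5 cm).
The entire shell is enclosed: Q_enc = -2.24e-5 C.
Since E is radial and uniform over the Gaussian sphere, Φ = E·4πr² = Q_enc/ε₀.
E = k|Q_enc|/r² = (8.99×10^9)(2.24×10^-5)/(0.425)² = 1.11e6 N/C.

|E| ≈ 1.11×10^6 V/m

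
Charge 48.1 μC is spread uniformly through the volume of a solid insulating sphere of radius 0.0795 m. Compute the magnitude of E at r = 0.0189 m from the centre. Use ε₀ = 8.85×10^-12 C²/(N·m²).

|E| ≈ 1.63×10^7 N/C

Use a concentric Gaussian sphere at r = 0.0189 m (r < R).
Only the charge within r is enclosed: Q_enc = Q·(r/R)³ = (48.1 μC)·(0.0189 m/0.0795 m)³ = 6.463×10^-7 C.
Applying ∮E·dA = Q_enc/ε₀ with Φ = E(4πr²):
E = |Q_enc|/(4πε₀r²) = (6.463×10^-7)/(4π·8.85×10^-12·(0.0189)²) = 1.63×10^7 N/C.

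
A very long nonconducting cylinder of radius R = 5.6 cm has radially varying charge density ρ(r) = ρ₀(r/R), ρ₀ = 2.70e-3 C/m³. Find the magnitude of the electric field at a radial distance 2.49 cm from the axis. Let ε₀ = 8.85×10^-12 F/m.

By cylindrical symmetry E is radial; use a coaxial Gaussian cylinder of radius 2.49 cm and length L (r < R).
Integrating ρ over the cross-section to radius r: λ_enc = (2πρ₀/R) ∫₀^r r'^2 dr' = 2πρ₀ r^3/(3·R) = 1.559×10^-6 C/m.
Applying ∮E·dA = Q_enc/ε₀ with the end caps contributing no flux:
E = |λ_enc|/(2πε₀r) = (1.559×10^-6)/(2π·8.85×10^-12·0.0249) = 1.13×10^6 N/C.

1.13×10^6 V/m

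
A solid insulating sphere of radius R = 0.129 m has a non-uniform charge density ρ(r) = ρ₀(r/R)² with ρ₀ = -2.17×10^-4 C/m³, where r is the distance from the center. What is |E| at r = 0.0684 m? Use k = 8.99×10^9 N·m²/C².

|E| ≈ 9.43×10^4 V/m

By spherical symmetry E is radial; choose a Gaussian sphere of radius r = 0.0684 m (r < R).
Integrate the density: Q_enc = 4π ∫₀^r ρ₀(r'/R)^2 r'² dr' = 4πρ₀ r^5/(5·R²) = -4.907×10^-8 C.
Applying ∮E·dA = Q_enc/ε₀ with Φ = E(4πr²):
E = k|Q_enc|/r² = (8.99×10^9)(4.907×10^-8)/(0.0684)² = 9.43e4 N/C.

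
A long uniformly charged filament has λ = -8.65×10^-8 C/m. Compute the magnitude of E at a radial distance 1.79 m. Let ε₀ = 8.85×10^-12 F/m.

E = 869 N/C

Take a coaxial cylindrical Gaussian surface of radius r = 1.79 m and length L.
Q_enc = λL, so λ_enc = -8.65e-8 C/m.
By Gauss's law (flux through the curved wall only), E·2πrL = λ_enc L/ε₀.
E = |λ_enc|/(2πε₀r) = (8.65e-8)/(2π·8.85×10^-12·1.79) = 869 N/C.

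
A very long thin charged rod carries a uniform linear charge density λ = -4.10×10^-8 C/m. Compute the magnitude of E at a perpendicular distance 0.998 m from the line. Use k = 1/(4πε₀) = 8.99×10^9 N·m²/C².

Choose a coaxial cylinder of radius r = 0.998 m (arbitrary length L) as the Gaussian surface.
Q_enc = λL, so λ_enc = -4.10×10^-8 C/m.
Gauss's law: E·2πrL = λ_enc L/ε₀.
E = 2k|λ_enc|/r = 2(8.99×10^9)(4.10×10^-8)/(0.998) = 739 N/C.

E = 739 V/m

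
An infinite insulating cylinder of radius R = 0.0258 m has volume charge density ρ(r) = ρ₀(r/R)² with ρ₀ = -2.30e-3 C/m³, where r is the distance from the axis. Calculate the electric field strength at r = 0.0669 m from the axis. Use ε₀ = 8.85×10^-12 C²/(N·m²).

E ≈ 6.46e5 N/C

Choose a coaxial cylinder of radius r = 0.0669 m (arbitrary length L) as the Gaussian surface (r > R, full charge per length enclosed).
λ_enc = 2π ∫₀^R ρ₀(r'/R)^2 r' dr' = 2πρ₀R²/4 = -2.405e-6 C/m.
Applying ∮E·dA = Q_enc/ε₀ with the end caps contributing no flux:
E = |λ_enc|/(2πε₀r) = (2.405e-6)/(2π·8.85×10^-12·0.0669) = 6.46e5 N/C.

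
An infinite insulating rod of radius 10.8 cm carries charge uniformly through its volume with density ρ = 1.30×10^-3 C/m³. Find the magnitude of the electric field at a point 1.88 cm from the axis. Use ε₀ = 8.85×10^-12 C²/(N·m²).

1.38×10^6 N/C

Coaxial Gaussian cylinder, radius r = 1.88 cm, length L (r < R).
Enclosed charge per unit length: λ_enc = ρ·πr² = (1.30e-3)π(0.0188)² = 1.443×10^-6 C/m.
Since E is radial and uniform over the curved surface, Φ = E·2πrL = Q_enc/ε₀ = λ_enc L/ε₀.
E = |λ_enc|/(2πε₀r) = (1.443e-6)/(2π·8.85×10^-12·0.0188) = 1.38e6 N/C.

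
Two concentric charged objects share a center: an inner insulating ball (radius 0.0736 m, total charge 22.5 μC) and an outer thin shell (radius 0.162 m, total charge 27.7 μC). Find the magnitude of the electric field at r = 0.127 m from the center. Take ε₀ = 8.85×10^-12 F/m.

By spherical symmetry E is radial; choose a Gaussian sphere of radius r = 0.127 m (between the bodies, 0.0736 m < r < 0.162 m).
Only the inner charge is enclosed; the outer shell contributes nothing inside itself. Q_enc = 22.5 μC = 2.25×10^-5 C.
Applying ∮E·dA = Q_enc/ε₀ with Φ = E(4πr²):
E = |Q_enc|/(4πε₀r²) = (2.25×10^-5)/(4π·8.85×10^-12·(0.127)²) = 1.25e7 N/C.

|E| ≈ 1.25×10^7 N/C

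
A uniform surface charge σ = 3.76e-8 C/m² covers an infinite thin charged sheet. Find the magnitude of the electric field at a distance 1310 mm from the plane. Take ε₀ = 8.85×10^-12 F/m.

Choose a cylindrical pillbox piercing the sheet, end faces (area A) parallel to it.
Flux Φ = 2EA and Q_enc = σA, so 2EA = σA/ε₀ ⇒ E = |σ|/(2ε₀), independent of distance.
E = |σ|/(2ε₀) = (3.76×10^-8)/(2·8.85×10^-12) = 2.12×10^3 N/C.

E ≈ 2.12×10^3 N/C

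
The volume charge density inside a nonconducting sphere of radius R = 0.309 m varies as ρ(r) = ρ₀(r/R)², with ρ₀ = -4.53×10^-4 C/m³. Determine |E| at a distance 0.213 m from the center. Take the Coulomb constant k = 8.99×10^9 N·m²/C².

Use a concentric Gaussian sphere at r = 0.213 m (r < R).
Integrate the density: Q_enc = 4π ∫₀^r ρ₀(r'/R)^2 r'² dr' = 4πρ₀ r^5/(5·R²) = -5.228e-6 C.
Since E is radial and uniform over the Gaussian sphere, Φ = E·4πr² = Q_enc/ε₀.
E = k|Q_enc|/r² = (8.99×10^9)(5.228e-6)/(0.213)² = 1.04×10^6 N/C.

|E| = 1.04×10^6 N/C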